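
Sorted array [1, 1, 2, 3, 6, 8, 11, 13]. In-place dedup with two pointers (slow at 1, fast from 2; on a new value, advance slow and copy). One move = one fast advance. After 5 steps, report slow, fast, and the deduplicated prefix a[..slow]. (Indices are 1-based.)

slow=5, fast=7, prefix=[1, 2, 3, 6, 8]

(s=1,f=2) a[fast]=1=a[slow] dup → fast++
(s=1,f=3) a[fast]=2≠a[slow]=1 write a[2]=2 → slow++,fast++
(s=2,f=4) a[fast]=3≠a[slow]=2 write a[3]=3 → slow++,fast++
(s=3,f=5) a[fast]=6≠a[slow]=3 write a[4]=6 → slow++,fast++
(s=4,f=6) a[fast]=8≠a[slow]=6 write a[5]=8 → slow++,fast++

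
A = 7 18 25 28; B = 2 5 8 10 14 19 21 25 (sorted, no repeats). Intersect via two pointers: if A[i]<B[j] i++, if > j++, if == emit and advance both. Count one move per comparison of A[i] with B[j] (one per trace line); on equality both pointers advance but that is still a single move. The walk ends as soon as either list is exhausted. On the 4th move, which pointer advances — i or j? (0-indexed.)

j

[i=0,j=0] 7>2 → j++
[i=0,j=1] 7>5 → j++
[i=0,j=2] 7<8 → i++
[i=1,j=2] 18>8 → j++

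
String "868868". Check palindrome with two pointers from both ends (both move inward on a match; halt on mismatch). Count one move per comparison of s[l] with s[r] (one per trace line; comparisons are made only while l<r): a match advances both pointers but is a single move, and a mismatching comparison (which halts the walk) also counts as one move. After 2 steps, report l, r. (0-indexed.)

l=2, r=3

l=0 r=5: '8'=='8', l++,r--
l=1 r=4: '6'=='6', l++,r--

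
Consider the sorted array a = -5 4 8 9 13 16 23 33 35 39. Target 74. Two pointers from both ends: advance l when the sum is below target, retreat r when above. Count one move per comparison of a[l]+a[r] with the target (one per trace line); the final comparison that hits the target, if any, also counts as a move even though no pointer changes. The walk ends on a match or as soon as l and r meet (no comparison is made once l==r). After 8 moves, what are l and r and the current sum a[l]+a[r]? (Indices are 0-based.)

l=0 r=9: -5+39=34 <74, l++
l=1 r=9: 4+39=43 <74, l++
l=2 r=9: 8+39=47 <74, l++
l=3 r=9: 9+39=48 <74, l++
l=4 r=9: 13+39=52 <74, l++
l=5 r=9: 16+39=55 <74, l++
l=6 r=9: 23+39=62 <74, l++
l=7 r=9: 33+39=72 <74, l++

l=8, r=9, sum=74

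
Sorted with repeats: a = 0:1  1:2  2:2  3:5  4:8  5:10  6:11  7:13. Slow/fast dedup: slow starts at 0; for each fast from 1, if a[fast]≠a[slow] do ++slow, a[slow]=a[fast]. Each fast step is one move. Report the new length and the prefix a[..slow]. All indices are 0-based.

(s=0,f=1) a[fast]=2≠a[slow]=1 write a[1]=2 → slow++,fast++
(s=1,f=2) a[fast]=2=a[slow] dup → fast++
(s=1,f=3) a[fast]=5≠a[slow]=2 write a[2]=5 → slow++,fast++
(s=2,f=4) a[fast]=8≠a[slow]=5 write a[3]=8 → slow++,fast++
(s=3,f=5) a[fast]=10≠a[slow]=8 write a[4]=10 → slow++,fast++
(s=4,f=6) a[fast]=11≠a[slow]=10 write a[5]=11 → slow++,fast++
(s=5,f=7) a[fast]=13≠a[slow]=11 write a[6]=13 → slow++,fast++

length 7; prefix = [1, 2, 5, 8, 10, 11, 13]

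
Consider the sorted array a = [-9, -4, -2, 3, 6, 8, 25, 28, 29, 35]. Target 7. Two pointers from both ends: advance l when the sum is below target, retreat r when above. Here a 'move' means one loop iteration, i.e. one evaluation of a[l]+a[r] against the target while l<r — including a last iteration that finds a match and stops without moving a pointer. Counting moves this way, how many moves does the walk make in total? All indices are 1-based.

9 moves

l=1 r=10: -9+35=26 >7, r--
l=1 r=9: -9+29=20 >7, r--
l=1 r=8: -9+28=19 >7, r--
l=1 r=7: -9+25=16 >7, r--
l=1 r=6: -9+8=-1 <7, l++
l=2 r=6: -4+8=4 <7, l++
l=3 r=6: -2+8=6 <7, l++
l=4 r=6: 3+8=11 >7, r--
l=4 r=5: 3+6=9 >7, r--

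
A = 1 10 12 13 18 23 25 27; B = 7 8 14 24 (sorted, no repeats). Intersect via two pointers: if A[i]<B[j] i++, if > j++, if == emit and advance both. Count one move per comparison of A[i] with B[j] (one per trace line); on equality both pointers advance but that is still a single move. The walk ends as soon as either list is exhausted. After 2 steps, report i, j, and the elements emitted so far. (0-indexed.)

[i=0,j=0] 1<7 → i++
[i=1,j=0] 10>7 → j++

i=1, j=1, emitted=[]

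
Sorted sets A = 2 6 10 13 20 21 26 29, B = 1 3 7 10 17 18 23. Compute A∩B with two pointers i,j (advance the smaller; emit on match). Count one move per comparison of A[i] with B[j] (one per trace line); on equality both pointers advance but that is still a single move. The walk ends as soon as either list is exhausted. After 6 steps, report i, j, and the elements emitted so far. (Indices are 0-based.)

i=3, j=4, emitted=[10]

i=0 j=0: 2>1, j++
i=0 j=1: 2<3, i++
i=1 j=1: 6>3, j++
i=1 j=2: 6<7, i++
i=2 j=2: 10>7, j++
i=2 j=3: 10==10 emit, i++,j++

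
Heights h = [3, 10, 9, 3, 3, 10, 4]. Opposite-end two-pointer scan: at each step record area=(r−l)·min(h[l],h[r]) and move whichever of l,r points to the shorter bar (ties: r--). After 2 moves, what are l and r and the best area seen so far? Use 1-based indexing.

l=1 r=7: min(3,4)*6=18 best=18 *, l++
l=2 r=7: min(10,4)*5=20 best=20 *, r--

l=2, r=6, best area=20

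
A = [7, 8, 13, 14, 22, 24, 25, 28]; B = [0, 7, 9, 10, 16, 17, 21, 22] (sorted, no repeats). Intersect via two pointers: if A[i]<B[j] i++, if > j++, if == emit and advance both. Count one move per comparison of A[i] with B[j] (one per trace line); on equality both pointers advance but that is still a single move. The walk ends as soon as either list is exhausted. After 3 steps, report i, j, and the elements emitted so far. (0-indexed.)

i=2, j=2, emitted=[7]

i=0 j=0: 7>0, j++
i=0 j=1: 7==7 emit, i++,j++
i=1 j=2: 8<9, i++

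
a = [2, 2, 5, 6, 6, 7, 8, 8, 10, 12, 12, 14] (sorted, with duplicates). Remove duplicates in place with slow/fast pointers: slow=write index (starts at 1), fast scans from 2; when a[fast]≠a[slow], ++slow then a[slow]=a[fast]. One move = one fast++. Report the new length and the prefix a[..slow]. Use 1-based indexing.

length 8; prefix = [2, 5, 6, 7, 8, 10, 12, 14]

slow=1 fast=2: a[fast]=2=a[slow] dup, fast++
slow=1 fast=3: a[fast]=5≠a[slow]=2 write a[2]=5, slow++,fast++
slow=2 fast=4: a[fast]=6≠a[slow]=5 write a[3]=6, slow++,fast++
slow=3 fast=5: a[fast]=6=a[slow] dup, fast++
slow=3 fast=6: a[fast]=7≠a[slow]=6 write a[4]=7, slow++,fast++
slow=4 fast=7: a[fast]=8≠a[slow]=7 write a[5]=8, slow++,fast++
slow=5 fast=8: a[fast]=8=a[slow] dup, fast++
slow=5 fast=9: a[fast]=10≠a[slow]=8 write a[6]=10, slow++,fast++
slow=6 fast=10: a[fast]=12≠a[slow]=10 write a[7]=12, slow++,fast++
slow=7 fast=11: a[fast]=12=a[slow] dup, fast++
slow=7 fast=12: a[fast]=14≠a[slow]=12 write a[8]=14, slow++,fast++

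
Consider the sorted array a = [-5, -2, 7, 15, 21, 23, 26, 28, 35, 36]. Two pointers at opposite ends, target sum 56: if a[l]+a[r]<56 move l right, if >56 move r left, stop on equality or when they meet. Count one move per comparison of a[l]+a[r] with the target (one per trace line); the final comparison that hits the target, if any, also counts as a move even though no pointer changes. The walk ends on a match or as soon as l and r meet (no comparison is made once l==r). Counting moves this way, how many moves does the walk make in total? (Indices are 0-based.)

l=0 r=9: -5+36=31 <56, l++
l=1 r=9: -2+36=34 <56, l++
l=2 r=9: 7+36=43 <56, l++
l=3 r=9: 15+36=51 <56, l++
l=4 r=9: 21+36=57 >56, r--
l=4 r=8: 21+35=56, found

6 moves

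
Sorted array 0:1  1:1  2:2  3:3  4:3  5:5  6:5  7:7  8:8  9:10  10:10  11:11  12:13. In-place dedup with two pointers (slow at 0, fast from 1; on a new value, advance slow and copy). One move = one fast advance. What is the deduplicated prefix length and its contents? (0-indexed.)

slow=0 fast=1: a[fast]=1=a[slow] dup, fast++
slow=0 fast=2: a[fast]=2≠a[slow]=1 write a[1]=2, slow++,fast++
slow=1 fast=3: a[fast]=3≠a[slow]=2 write a[2]=3, slow++,fast++
slow=2 fast=4: a[fast]=3=a[slow] dup, fast++
slow=2 fast=5: a[fast]=5≠a[slow]=3 write a[3]=5, slow++,fast++
slow=3 fast=6: a[fast]=5=a[slow] dup, fast++
slow=3 fast=7: a[fast]=7≠a[slow]=5 write a[4]=7, slow++,fast++
slow=4 fast=8: a[fast]=8≠a[slow]=7 write a[5]=8, slow++,fast++
slow=5 fast=9: a[fast]=10≠a[slow]=8 write a[6]=10, slow++,fast++
slow=6 fast=10: a[fast]=10=a[slow] dup, fast++
slow=6 fast=11: a[fast]=11≠a[slow]=10 write a[7]=11, slow++,fast++
slow=7 fast=12: a[fast]=13≠a[slow]=11 write a[8]=13, slow++,fast++

length 9; prefix = [1, 2, 3, 5, 7, 8, 10, 11, 13]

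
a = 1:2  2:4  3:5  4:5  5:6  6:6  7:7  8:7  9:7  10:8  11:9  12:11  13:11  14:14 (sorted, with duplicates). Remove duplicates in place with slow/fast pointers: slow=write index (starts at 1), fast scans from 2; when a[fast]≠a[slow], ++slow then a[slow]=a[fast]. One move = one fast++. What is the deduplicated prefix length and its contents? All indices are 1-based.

(s=1,f=2) a[fast]=4≠a[slow]=2 write a[2]=4 → slow++,fast++
(s=2,f=3) a[fast]=5≠a[slow]=4 write a[3]=5 → slow++,fast++
(s=3,f=4) a[fast]=5=a[slow] dup → fast++
(s=3,f=5) a[fast]=6≠a[slow]=5 write a[4]=6 → slow++,fast++
(s=4,f=6) a[fast]=6=a[slow] dup → fast++
(s=4,f=7) a[fast]=7≠a[slow]=6 write a[5]=7 → slow++,fast++
(s=5,f=8) a[fast]=7=a[slow] dup → fast++
(s=5,f=9) a[fast]=7=a[slow] dup → fast++
(s=5,f=10) a[fast]=8≠a[slow]=7 write a[6]=8 → slow++,fast++
(s=6,f=11) a[fast]=9≠a[slow]=8 write a[7]=9 → slow++,fast++
(s=7,f=12) a[fast]=11≠a[slow]=9 write a[8]=11 → slow++,fast++
(s=8,f=13) a[fast]=11=a[slow] dup → fast++
(s=8,f=14) a[fast]=14≠a[slow]=11 write a[9]=14 → slow++,fast++

length 9; prefix = [2, 4, 5, 6, 7, 8, 9, 11, 14]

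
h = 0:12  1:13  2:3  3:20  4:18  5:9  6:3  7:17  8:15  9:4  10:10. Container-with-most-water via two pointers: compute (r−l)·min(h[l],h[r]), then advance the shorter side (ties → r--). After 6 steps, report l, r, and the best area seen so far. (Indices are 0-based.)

l=0 r=10: min(12,10)*10=100 best=100 *, r--
l=0 r=9: min(12,4)*9=36 best=100, r--
l=0 r=8: min(12,15)*8=96 best=100, l++
l=1 r=8: min(13,15)*7=91 best=100, l++
l=2 r=8: min(3,15)*6=18 best=100, l++
l=3 r=8: min(20,15)*5=75 best=100, r--

l=3, r=7, best area=100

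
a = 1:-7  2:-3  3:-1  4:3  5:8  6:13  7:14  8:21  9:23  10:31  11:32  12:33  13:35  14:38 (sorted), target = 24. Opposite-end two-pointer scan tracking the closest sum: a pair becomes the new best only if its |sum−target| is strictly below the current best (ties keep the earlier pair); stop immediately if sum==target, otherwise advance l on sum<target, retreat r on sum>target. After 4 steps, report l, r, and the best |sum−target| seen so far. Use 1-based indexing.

l=1, r=10, best |Δ|=1

[1,14] -7+38=31 d=7 * → r--
[1,13] -7+35=28 d=4 * → r--
[1,12] -7+33=26 d=2 * → r--
[1,11] -7+32=25 d=1 * → r--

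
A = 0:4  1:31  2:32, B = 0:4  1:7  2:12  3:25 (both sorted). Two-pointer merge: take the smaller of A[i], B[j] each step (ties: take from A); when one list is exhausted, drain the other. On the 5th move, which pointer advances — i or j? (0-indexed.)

[i=0,j=0] A[i]=4<=B[j]=4 take 4 → i++
[i=1,j=0] A[i]=31>B[j]=4 take 4 → j++
[i=1,j=1] A[i]=31>B[j]=7 take 7 → j++
[i=1,j=2] A[i]=31>B[j]=12 take 12 → j++
[i=1,j=3] A[i]=31>B[j]=25 take 25 → j++

j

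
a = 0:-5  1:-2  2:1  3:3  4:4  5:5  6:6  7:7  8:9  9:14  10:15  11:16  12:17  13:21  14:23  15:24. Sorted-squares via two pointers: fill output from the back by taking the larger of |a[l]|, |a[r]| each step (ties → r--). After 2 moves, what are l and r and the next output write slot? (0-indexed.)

l=0 r=15: |-5|<=|24| out[15]=576, r--
l=0 r=14: |-5|<=|23| out[14]=529, r--

l=0, r=13, next write slot=13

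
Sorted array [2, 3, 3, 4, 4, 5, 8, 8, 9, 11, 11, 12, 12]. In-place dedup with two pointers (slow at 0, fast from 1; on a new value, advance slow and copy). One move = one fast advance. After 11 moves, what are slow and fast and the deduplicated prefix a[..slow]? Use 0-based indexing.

slow=7, fast=12, prefix=[2, 3, 4, 5, 8, 9, 11, 12]

(s=0,f=1) a[fast]=3≠a[slow]=2 write a[1]=3 → slow++,fast++
(s=1,f=2) a[fast]=3=a[slow] dup → fast++
(s=1,f=3) a[fast]=4≠a[slow]=3 write a[2]=4 → slow++,fast++
(s=2,f=4) a[fast]=4=a[slow] dup → fast++
(s=2,f=5) a[fast]=5≠a[slow]=4 write a[3]=5 → slow++,fast++
(s=3,f=6) a[fast]=8≠a[slow]=5 write a[4]=8 → slow++,fast++
(s=4,f=7) a[fast]=8=a[slow] dup → fast++
(s=4,f=8) a[fast]=9≠a[slow]=8 write a[5]=9 → slow++,fast++
(s=5,f=9) a[fast]=11≠a[slow]=9 write a[6]=11 → slow++,fast++
(s=6,f=10) a[fast]=11=a[slow] dup → fast++
(s=6,f=11) a[fast]=12≠a[slow]=11 write a[7]=12 → slow++,fast++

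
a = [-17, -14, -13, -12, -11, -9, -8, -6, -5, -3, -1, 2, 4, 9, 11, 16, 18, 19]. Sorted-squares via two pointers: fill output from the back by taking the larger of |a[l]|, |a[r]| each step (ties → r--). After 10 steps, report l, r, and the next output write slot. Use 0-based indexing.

[0,17] |-17|<=|19| out[17]=361 → r--
[0,16] |-17|<=|18| out[16]=324 → r--
[0,15] |-17|>|16| out[15]=289 → l++
[1,15] |-14|<=|16| out[14]=256 → r--
[1,14] |-14|>|11| out[13]=196 → l++
[2,14] |-13|>|11| out[12]=169 → l++
[3,14] |-12|>|11| out[11]=144 → l++
[4,14] |-11|<=|11| out[10]=121 → r--
[4,13] |-11|>|9| out[9]=121 → l++
[5,13] |-9|<=|9| out[8]=81 → r--

l=5, r=12, next write slot=7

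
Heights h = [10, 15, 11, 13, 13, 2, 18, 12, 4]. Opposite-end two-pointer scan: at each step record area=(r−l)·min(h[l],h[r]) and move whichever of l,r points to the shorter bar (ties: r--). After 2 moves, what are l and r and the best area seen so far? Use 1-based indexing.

[1,9] min(10,4)*8=32 best=32 * → r--
[1,8] min(10,12)*7=70 best=70 * → l++

l=2, r=8, best area=70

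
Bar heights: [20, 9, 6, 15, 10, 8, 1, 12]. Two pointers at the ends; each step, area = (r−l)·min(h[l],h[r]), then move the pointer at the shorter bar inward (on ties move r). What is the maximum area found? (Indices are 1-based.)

[1,8] min(20,12)*7=84 best=84 * → r--
[1,7] min(20,1)*6=6 best=84 → r--
[1,6] min(20,8)*5=40 best=84 → r--
[1,5] min(20,10)*4=40 best=84 → r--
[1,4] min(20,15)*3=45 best=84 → r--
[1,3] min(20,6)*2=12 best=84 → r--
[1,2] min(20,9)*1=9 best=84 → r--

max area = 84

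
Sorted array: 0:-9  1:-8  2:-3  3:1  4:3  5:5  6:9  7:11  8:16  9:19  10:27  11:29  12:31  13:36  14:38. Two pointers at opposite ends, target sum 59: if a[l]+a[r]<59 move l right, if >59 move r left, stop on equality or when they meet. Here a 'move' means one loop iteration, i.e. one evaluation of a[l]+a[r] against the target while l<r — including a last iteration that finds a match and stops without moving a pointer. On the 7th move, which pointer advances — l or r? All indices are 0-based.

l

[0,14] -9+38=29 <59 → l++
[1,14] -8+38=30 <59 → l++
[2,14] -3+38=35 <59 → l++
[3,14] 1+38=39 <59 → l++
[4,14] 3+38=41 <59 → l++
[5,14] 5+38=43 <59 → l++
[6,14] 9+38=47 <59 → l++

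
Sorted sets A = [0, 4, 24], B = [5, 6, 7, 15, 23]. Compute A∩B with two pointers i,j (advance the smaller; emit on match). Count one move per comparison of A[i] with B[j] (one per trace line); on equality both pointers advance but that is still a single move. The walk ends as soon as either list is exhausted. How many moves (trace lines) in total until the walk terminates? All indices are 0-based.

[i=0,j=0] 0<5 → i++
[i=1,j=0] 4<5 → i++
[i=2,j=0] 24>5 → j++
[i=2,j=1] 24>6 → j++
[i=2,j=2] 24>7 → j++
[i=2,j=3] 24>15 → j++
[i=2,j=4] 24>23 → j++

7 moves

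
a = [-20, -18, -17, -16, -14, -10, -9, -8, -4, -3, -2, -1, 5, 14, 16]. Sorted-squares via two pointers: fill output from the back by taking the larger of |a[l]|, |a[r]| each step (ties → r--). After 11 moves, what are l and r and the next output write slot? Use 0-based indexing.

l=8, r=11, next write slot=3

[0,14] |-20|>|16| out[14]=400 → l++
[1,14] |-18|>|16| out[13]=324 → l++
[2,14] |-17|>|16| out[12]=289 → l++
[3,14] |-16|<=|16| out[11]=256 → r--
[3,13] |-16|>|14| out[10]=256 → l++
[4,13] |-14|<=|14| out[9]=196 → r--
[4,12] |-14|>|5| out[8]=196 → l++
[5,12] |-10|>|5| out[7]=100 → l++
[6,12] |-9|>|5| out[6]=81 → l++
[7,12] |-8|>|5| out[5]=64 → l++
[8,12] |-4|<=|5| out[4]=25 → r--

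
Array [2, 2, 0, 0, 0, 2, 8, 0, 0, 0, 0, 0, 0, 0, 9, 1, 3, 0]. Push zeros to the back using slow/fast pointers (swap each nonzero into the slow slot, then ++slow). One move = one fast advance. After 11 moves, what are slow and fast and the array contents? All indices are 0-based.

slow=4, fast=11, a=[2, 2, 2, 8, 0, 0, 0, 0, 0, 0, 0, 0, 0, 0, 9, 1, 3, 0]

slow=0 fast=0: a[fast]=2≠0 swap→a[0]=2, slow++,fast++
slow=1 fast=1: a[fast]=2≠0 swap→a[1]=2, slow++,fast++
slow=2 fast=2: a[fast]=0, fast++
slow=2 fast=3: a[fast]=0, fast++
slow=2 fast=4: a[fast]=0, fast++
slow=2 fast=5: a[fast]=2≠0 swap→a[2]=2, slow++,fast++
slow=3 fast=6: a[fast]=8≠0 swap→a[3]=8, slow++,fast++
slow=4 fast=7: a[fast]=0, fast++
slow=4 fast=8: a[fast]=0, fast++
slow=4 fast=9: a[fast]=0, fast++
slow=4 fast=10: a[fast]=0, fast++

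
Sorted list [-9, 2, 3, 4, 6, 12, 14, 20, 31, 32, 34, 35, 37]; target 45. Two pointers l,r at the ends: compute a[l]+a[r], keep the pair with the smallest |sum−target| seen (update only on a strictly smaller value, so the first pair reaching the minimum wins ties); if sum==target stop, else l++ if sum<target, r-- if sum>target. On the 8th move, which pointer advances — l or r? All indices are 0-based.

r

l=0 r=12: -9+37=28 d=17 *, l++
l=1 r=12: 2+37=39 d=6 *, l++
l=2 r=12: 3+37=40 d=5 *, l++
l=3 r=12: 4+37=41 d=4 *, l++
l=4 r=12: 6+37=43 d=2 *, l++
l=5 r=12: 12+37=49 d=4, r--
l=5 r=11: 12+35=47 d=2, r--
l=5 r=10: 12+34=46 d=1 *, r--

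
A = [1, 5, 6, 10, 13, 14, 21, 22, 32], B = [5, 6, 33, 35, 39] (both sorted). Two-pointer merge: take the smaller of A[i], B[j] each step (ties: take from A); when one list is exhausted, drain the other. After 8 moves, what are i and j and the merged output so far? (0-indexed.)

[i=0,j=0] A[i]=1<=B[j]=5 take 1 → i++
[i=1,j=0] A[i]=5<=B[j]=5 take 5 → i++
[i=2,j=0] A[i]=6>B[j]=5 take 5 → j++
[i=2,j=1] A[i]=6<=B[j]=6 take 6 → i++
[i=3,j=1] A[i]=10>B[j]=6 take 6 → j++
[i=3,j=2] A[i]=10<=B[j]=33 take 10 → i++
[i=4,j=2] A[i]=13<=B[j]=33 take 13 → i++
[i=5,j=2] A[i]=14<=B[j]=33 take 14 → i++

i=6, j=2, merged so far=[1, 5, 5, 6, 6, 10, 13, 14]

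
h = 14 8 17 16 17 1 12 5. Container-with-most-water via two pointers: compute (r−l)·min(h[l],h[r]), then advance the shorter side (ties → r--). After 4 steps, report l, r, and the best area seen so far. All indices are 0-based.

l=1, r=4, best area=72

l=0 r=7: min(14,5)*7=35 best=35 *, r--
l=0 r=6: min(14,12)*6=72 best=72 *, r--
l=0 r=5: min(14,1)*5=5 best=72, r--
l=0 r=4: min(14,17)*4=56 best=72, l++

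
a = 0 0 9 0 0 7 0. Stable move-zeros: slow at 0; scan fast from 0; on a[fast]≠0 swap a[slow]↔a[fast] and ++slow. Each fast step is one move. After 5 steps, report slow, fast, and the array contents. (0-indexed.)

slow=1, fast=5, a=[9, 0, 0, 0, 0, 7, 0]

slow=0 fast=0: a[fast]=0, fast++
slow=0 fast=1: a[fast]=0, fast++
slow=0 fast=2: a[fast]=9≠0 swap→a[0]=9, slow++,fast++
slow=1 fast=3: a[fast]=0, fast++
slow=1 fast=4: a[fast]=0, fast++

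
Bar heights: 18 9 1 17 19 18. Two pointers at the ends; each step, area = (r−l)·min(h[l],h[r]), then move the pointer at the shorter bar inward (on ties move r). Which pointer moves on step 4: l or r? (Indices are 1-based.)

l

[1,6] min(18,18)*5=90 best=90 * → r--
[1,5] min(18,19)*4=72 best=90 → l++
[2,5] min(9,19)*3=27 best=90 → l++
[3,5] min(1,19)*2=2 best=90 → l++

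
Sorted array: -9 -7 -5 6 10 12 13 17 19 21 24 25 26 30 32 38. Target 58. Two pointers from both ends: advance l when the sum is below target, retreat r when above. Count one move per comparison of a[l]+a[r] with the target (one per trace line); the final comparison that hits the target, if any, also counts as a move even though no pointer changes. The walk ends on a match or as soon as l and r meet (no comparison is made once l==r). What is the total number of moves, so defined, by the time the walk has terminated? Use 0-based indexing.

l=0 r=15: -9+38=29 <58, l++
l=1 r=15: -7+38=31 <58, l++
l=2 r=15: -5+38=33 <58, l++
l=3 r=15: 6+38=44 <58, l++
l=4 r=15: 10+38=48 <58, l++
l=5 r=15: 12+38=50 <58, l++
l=6 r=15: 13+38=51 <58, l++
l=7 r=15: 17+38=55 <58, l++
l=8 r=15: 19+38=57 <58, l++
l=9 r=15: 21+38=59 >58, r--
l=9 r=14: 21+32=53 <58, l++
l=10 r=14: 24+32=56 <58, l++
l=11 r=14: 25+32=57 <58, l++
l=12 r=14: 26+32=58, found

14 moves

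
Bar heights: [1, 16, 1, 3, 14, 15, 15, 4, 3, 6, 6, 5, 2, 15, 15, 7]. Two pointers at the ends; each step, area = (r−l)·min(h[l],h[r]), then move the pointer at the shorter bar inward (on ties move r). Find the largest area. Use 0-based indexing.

max area = 195

[0,15] min(1,7)*15=15 best=15 * → l++
[1,15] min(16,7)*14=98 best=98 * → r--
[1,14] min(16,15)*13=195 best=195 * → r--
[1,13] min(16,15)*12=180 best=195 → r--
[1,12] min(16,2)*11=22 best=195 → r--
[1,11] min(16,5)*10=50 best=195 → r--
[1,10] min(16,6)*9=54 best=195 → r--
[1,9] min(16,6)*8=48 best=195 → r--
[1,8] min(16,3)*7=21 best=195 → r--
[1,7] min(16,4)*6=24 best=195 → r--
[1,6] min(16,15)*5=75 best=195 → r--
[1,5] min(16,15)*4=60 best=195 → r--
[1,4] min(16,14)*3=42 best=195 → r--
[1,3] min(16,3)*2=6 best=195 → r--
[1,2] min(16,1)*1=1 best=195 → r--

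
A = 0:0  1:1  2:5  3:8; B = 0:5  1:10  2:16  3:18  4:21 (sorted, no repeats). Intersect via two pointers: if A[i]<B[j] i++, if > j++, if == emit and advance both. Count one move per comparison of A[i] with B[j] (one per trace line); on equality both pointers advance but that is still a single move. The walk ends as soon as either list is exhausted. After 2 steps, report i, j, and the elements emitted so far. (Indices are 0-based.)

[i=0,j=0] 0<5 → i++
[i=1,j=0] 1<5 → i++

i=2, j=0, emitted=[]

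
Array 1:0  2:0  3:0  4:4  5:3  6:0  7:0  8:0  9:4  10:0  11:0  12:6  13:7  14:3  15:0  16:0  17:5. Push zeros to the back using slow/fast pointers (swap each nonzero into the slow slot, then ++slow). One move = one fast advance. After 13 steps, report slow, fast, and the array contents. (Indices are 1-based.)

slow=6, fast=14, a=[4, 3, 4, 6, 7, 0, 0, 0, 0, 0, 0, 0, 0, 3, 0, 0, 5]

slow=1 fast=1: a[fast]=0, fast++
slow=1 fast=2: a[fast]=0, fast++
slow=1 fast=3: a[fast]=0, fast++
slow=1 fast=4: a[fast]=4≠0 swap→a[1]=4, slow++,fast++
slow=2 fast=5: a[fast]=3≠0 swap→a[2]=3, slow++,fast++
slow=3 fast=6: a[fast]=0, fast++
slow=3 fast=7: a[fast]=0, fast++
slow=3 fast=8: a[fast]=0, fast++
slow=3 fast=9: a[fast]=4≠0 swap→a[3]=4, slow++,fast++
slow=4 fast=10: a[fast]=0, fast++
slow=4 fast=11: a[fast]=0, fast++
slow=4 fast=12: a[fast]=6≠0 swap→a[4]=6, slow++,fast++
slow=5 fast=13: a[fast]=7≠0 swap→a[5]=7, slow++,fast++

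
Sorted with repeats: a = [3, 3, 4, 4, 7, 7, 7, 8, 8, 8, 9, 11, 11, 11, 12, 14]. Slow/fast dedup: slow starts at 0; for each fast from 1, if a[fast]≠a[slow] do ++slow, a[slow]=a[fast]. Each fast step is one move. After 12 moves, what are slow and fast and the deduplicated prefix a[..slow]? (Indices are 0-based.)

(s=0,f=1) a[fast]=3=a[slow] dup → fast++
(s=0,f=2) a[fast]=4≠a[slow]=3 write a[1]=4 → slow++,fast++
(s=1,f=3) a[fast]=4=a[slow] dup → fast++
(s=1,f=4) a[fast]=7≠a[slow]=4 write a[2]=7 → slow++,fast++
(s=2,f=5) a[fast]=7=a[slow] dup → fast++
(s=2,f=6) a[fast]=7=a[slow] dup → fast++
(s=2,f=7) a[fast]=8≠a[slow]=7 write a[3]=8 → slow++,fast++
(s=3,f=8) a[fast]=8=a[slow] dup → fast++
(s=3,f=9) a[fast]=8=a[slow] dup → fast++
(s=3,f=10) a[fast]=9≠a[slow]=8 write a[4]=9 → slow++,fast++
(s=4,f=11) a[fast]=11≠a[slow]=9 write a[5]=11 → slow++,fast++
(s=5,f=12) a[fast]=11=a[slow] dup → fast++

slow=5, fast=13, prefix=[3, 4, 7, 8, 9, 11]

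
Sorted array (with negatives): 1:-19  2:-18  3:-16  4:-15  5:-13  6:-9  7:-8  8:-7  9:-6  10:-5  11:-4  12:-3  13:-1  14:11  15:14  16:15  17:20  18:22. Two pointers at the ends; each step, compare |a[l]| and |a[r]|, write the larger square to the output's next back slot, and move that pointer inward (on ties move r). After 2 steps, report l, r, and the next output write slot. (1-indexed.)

l=1, r=16, next write slot=16

l=1 r=18: |-19|<=|22| out[18]=484, r--
l=1 r=17: |-19|<=|20| out[17]=400, r--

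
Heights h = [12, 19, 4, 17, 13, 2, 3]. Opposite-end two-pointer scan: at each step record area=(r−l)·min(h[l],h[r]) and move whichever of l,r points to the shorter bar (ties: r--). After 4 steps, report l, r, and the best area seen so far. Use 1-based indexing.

l=2, r=4, best area=48

[1,7] min(12,3)*6=18 best=18 * → r--
[1,6] min(12,2)*5=10 best=18 → r--
[1,5] min(12,13)*4=48 best=48 * → l++
[2,5] min(19,13)*3=39 best=48 → r--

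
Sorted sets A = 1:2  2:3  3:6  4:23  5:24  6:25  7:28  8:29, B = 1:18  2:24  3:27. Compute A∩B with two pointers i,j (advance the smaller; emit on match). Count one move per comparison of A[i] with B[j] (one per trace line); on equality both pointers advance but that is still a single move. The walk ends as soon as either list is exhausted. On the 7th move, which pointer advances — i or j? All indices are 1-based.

[i=1,j=1] 2<18 → i++
[i=2,j=1] 3<18 → i++
[i=3,j=1] 6<18 → i++
[i=4,j=1] 23>18 → j++
[i=4,j=2] 23<24 → i++
[i=5,j=2] 24==24 emit → i++,j++
[i=6,j=3] 25<27 → i++

i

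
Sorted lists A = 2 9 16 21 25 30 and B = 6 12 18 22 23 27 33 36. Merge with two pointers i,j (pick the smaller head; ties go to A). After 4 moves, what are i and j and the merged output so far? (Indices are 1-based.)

[i=1,j=1] A[i]=2<=B[j]=6 take 2 → i++
[i=2,j=1] A[i]=9>B[j]=6 take 6 → j++
[i=2,j=2] A[i]=9<=B[j]=12 take 9 → i++
[i=3,j=2] A[i]=16>B[j]=12 take 12 → j++

i=3, j=3, merged so far=[2, 6, 9, 12]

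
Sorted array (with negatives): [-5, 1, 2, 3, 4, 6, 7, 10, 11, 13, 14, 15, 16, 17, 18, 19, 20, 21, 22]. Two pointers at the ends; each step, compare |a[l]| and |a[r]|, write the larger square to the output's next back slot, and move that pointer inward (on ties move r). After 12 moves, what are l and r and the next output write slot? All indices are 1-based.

l=1 r=19: |-5|<=|22| out[19]=484, r--
l=1 r=18: |-5|<=|21| out[18]=441, r--
l=1 r=17: |-5|<=|20| out[17]=400, r--
l=1 r=16: |-5|<=|19| out[16]=361, r--
l=1 r=15: |-5|<=|18| out[15]=324, r--
l=1 r=14: |-5|<=|17| out[14]=289, r--
l=1 r=13: |-5|<=|16| out[13]=256, r--
l=1 r=12: |-5|<=|15| out[12]=225, r--
l=1 r=11: |-5|<=|14| out[11]=196, r--
l=1 r=10: |-5|<=|13| out[10]=169, r--
l=1 r=9: |-5|<=|11| out[9]=121, r--
l=1 r=8: |-5|<=|10| out[8]=100, r--

l=1, r=7, next write slot=7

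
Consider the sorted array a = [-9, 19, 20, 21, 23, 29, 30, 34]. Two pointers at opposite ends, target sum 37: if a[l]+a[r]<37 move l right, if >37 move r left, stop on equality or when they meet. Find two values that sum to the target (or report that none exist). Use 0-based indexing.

no pair

l=0 r=7: -9+34=25 <37, l++
l=1 r=7: 19+34=53 >37, r--
l=1 r=6: 19+30=49 >37, r--
l=1 r=5: 19+29=48 >37, r--
l=1 r=4: 19+23=42 >37, r--
l=1 r=3: 19+21=40 >37, r--
l=1 r=2: 19+20=39 >37, r--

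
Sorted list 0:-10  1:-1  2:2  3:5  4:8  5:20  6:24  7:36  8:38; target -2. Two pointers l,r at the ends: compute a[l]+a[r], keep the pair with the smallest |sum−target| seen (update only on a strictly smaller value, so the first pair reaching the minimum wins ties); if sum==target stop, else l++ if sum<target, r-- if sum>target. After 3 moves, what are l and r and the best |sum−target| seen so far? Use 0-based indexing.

l=0, r=5, best |Δ|=16

l=0 r=8: -10+38=28 d=30 *, r--
l=0 r=7: -10+36=26 d=28 *, r--
l=0 r=6: -10+24=14 d=16 *, r--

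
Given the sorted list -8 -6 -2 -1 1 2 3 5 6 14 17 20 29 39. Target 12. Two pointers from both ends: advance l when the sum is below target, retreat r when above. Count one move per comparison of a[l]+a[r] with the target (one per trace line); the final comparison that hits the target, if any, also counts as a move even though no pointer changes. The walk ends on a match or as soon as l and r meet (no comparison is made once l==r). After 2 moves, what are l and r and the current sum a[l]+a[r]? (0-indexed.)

l=0, r=11, sum=12

[0,13] -8+39=31 >12 → r--
[0,12] -8+29=21 >12 → r--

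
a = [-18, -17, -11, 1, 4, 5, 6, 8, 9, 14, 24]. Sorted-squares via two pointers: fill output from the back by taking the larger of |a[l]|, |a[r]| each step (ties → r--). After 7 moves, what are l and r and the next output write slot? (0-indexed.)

l=3, r=6, next write slot=3

[0,10] |-18|<=|24| out[10]=576 → r--
[0,9] |-18|>|14| out[9]=324 → l++
[1,9] |-17|>|14| out[8]=289 → l++
[2,9] |-11|<=|14| out[7]=196 → r--
[2,8] |-11|>|9| out[6]=121 → l++
[3,8] |1|<=|9| out[5]=81 → r--
[3,7] |1|<=|8| out[4]=64 → r--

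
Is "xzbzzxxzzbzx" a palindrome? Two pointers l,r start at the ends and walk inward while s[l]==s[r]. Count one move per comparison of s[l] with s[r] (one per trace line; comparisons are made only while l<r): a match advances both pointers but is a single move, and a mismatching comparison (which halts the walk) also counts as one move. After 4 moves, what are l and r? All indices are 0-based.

l=0 r=11: 'x'=='x', l++,r--
l=1 r=10: 'z'=='z', l++,r--
l=2 r=9: 'b'=='b', l++,r--
l=3 r=8: 'z'=='z', l++,r--

l=4, r=7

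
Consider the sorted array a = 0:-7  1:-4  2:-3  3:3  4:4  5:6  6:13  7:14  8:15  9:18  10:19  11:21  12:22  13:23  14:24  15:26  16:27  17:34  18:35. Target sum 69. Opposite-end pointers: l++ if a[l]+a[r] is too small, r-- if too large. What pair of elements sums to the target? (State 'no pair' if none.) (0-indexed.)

l=0 r=18: -7+35=28 <69, l++
l=1 r=18: -4+35=31 <69, l++
l=2 r=18: -3+35=32 <69, l++
l=3 r=18: 3+35=38 <69, l++
l=4 r=18: 4+35=39 <69, l++
l=5 r=18: 6+35=41 <69, l++
l=6 r=18: 13+35=48 <69, l++
l=7 r=18: 14+35=49 <69, l++
l=8 r=18: 15+35=50 <69, l++
l=9 r=18: 18+35=53 <69, l++
l=10 r=18: 19+35=54 <69, l++
l=11 r=18: 21+35=56 <69, l++
l=12 r=18: 22+35=57 <69, l++
l=13 r=18: 23+35=58 <69, l++
l=14 r=18: 24+35=59 <69, l++
l=15 r=18: 26+35=61 <69, l++
l=16 r=18: 27+35=62 <69, l++
l=17 r=18: 34+35=69, found

(34, 35)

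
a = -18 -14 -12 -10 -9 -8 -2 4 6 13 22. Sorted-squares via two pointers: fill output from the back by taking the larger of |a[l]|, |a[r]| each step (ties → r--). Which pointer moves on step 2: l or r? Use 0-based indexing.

l

[0,10] |-18|<=|22| out[10]=484 → r--
[0,9] |-18|>|13| out[9]=324 → l++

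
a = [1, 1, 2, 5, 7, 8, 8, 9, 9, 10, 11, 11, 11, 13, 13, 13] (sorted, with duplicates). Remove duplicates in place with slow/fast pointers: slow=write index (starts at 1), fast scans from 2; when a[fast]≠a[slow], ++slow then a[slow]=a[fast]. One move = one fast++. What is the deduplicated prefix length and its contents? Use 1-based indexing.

slow=1 fast=2: a[fast]=1=a[slow] dup, fast++
slow=1 fast=3: a[fast]=2≠a[slow]=1 write a[2]=2, slow++,fast++
slow=2 fast=4: a[fast]=5≠a[slow]=2 write a[3]=5, slow++,fast++
slow=3 fast=5: a[fast]=7≠a[slow]=5 write a[4]=7, slow++,fast++
slow=4 fast=6: a[fast]=8≠a[slow]=7 write a[5]=8, slow++,fast++
slow=5 fast=7: a[fast]=8=a[slow] dup, fast++
slow=5 fast=8: a[fast]=9≠a[slow]=8 write a[6]=9, slow++,fast++
slow=6 fast=9: a[fast]=9=a[slow] dup, fast++
slow=6 fast=10: a[fast]=10≠a[slow]=9 write a[7]=10, slow++,fast++
slow=7 fast=11: a[fast]=11≠a[slow]=10 write a[8]=11, slow++,fast++
slow=8 fast=12: a[fast]=11=a[slow] dup, fast++
slow=8 fast=13: a[fast]=11=a[slow] dup, fast++
slow=8 fast=14: a[fast]=13≠a[slow]=11 write a[9]=13, slow++,fast++
slow=9 fast=15: a[fast]=13=a[slow] dup, fast++
slow=9 fast=16: a[fast]=13=a[slow] dup, fast++

length 9; prefix = [1, 2, 5, 7, 8, 9, 10, 11, 13]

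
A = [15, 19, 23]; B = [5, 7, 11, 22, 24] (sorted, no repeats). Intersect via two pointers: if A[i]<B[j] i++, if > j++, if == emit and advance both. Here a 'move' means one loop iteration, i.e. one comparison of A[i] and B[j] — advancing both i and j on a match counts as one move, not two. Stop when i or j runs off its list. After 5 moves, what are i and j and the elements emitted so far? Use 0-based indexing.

i=2, j=3, emitted=[]

i=0 j=0: 15>5, j++
i=0 j=1: 15>7, j++
i=0 j=2: 15>11, j++
i=0 j=3: 15<22, i++
i=1 j=3: 19<22, i++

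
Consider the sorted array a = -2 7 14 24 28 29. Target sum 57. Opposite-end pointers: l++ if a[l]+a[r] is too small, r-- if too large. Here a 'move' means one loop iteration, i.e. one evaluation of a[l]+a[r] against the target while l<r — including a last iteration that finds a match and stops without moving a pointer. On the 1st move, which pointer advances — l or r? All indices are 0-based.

l=0 r=5: -2+29=27 <57, l++

l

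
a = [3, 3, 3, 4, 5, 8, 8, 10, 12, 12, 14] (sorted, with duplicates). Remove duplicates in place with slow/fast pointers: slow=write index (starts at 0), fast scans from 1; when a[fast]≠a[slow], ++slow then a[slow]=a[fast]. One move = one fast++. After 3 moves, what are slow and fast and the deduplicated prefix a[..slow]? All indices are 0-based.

slow=0 fast=1: a[fast]=3=a[slow] dup, fast++
slow=0 fast=2: a[fast]=3=a[slow] dup, fast++
slow=0 fast=3: a[fast]=4≠a[slow]=3 write a[1]=4, slow++,fast++

slow=1, fast=4, prefix=[3, 4]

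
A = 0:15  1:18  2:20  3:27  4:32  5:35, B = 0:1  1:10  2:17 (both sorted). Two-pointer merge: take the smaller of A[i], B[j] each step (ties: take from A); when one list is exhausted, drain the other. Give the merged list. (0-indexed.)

[i=0,j=0] A[i]=15>B[j]=1 take 1 → j++
[i=0,j=1] A[i]=15>B[j]=10 take 10 → j++
[i=0,j=2] A[i]=15<=B[j]=17 take 15 → i++
[i=1,j=2] A[i]=18>B[j]=17 take 17 → j++
[i=1,j=3] B done, take A[i]=18 → i++
[i=2,j=3] B done, take A[i]=20 → i++
[i=3,j=3] B done, take A[i]=27 → i++
[i=4,j=3] B done, take A[i]=32 → i++
[i=5,j=3] B done, take A[i]=35 → i++

[1, 10, 15, 17, 18, 20, 27, 32, 35]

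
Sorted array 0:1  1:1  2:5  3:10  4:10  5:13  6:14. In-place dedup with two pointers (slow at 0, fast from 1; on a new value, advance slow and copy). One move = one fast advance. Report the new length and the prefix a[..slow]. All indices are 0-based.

slow=0 fast=1: a[fast]=1=a[slow] dup, fast++
slow=0 fast=2: a[fast]=5≠a[slow]=1 write a[1]=5, slow++,fast++
slow=1 fast=3: a[fast]=10≠a[slow]=5 write a[2]=10, slow++,fast++
slow=2 fast=4: a[fast]=10=a[slow] dup, fast++
slow=2 fast=5: a[fast]=13≠a[slow]=10 write a[3]=13, slow++,fast++
slow=3 fast=6: a[fast]=14≠a[slow]=13 write a[4]=14, slow++,fast++

length 5; prefix = [1, 5, 10, 13, 14]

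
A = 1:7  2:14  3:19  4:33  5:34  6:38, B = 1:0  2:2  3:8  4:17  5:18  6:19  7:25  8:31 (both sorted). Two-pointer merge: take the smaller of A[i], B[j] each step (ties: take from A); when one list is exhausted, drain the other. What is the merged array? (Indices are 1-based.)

i=1 j=1: A[i]=7>B[j]=0 take 0, j++
i=1 j=2: A[i]=7>B[j]=2 take 2, j++
i=1 j=3: A[i]=7<=B[j]=8 take 7, i++
i=2 j=3: A[i]=14>B[j]=8 take 8, j++
i=2 j=4: A[i]=14<=B[j]=17 take 14, i++
i=3 j=4: A[i]=19>B[j]=17 take 17, j++
i=3 j=5: A[i]=19>B[j]=18 take 18, j++
i=3 j=6: A[i]=19<=B[j]=19 take 19, i++
i=4 j=6: A[i]=33>B[j]=19 take 19, j++
i=4 j=7: A[i]=33>B[j]=25 take 25, j++
i=4 j=8: A[i]=33>B[j]=31 take 31, j++
i=4 j=9: B done, take A[i]=33, i++
i=5 j=9: B done, take A[i]=34, i++
i=6 j=9: B done, take A[i]=38, i++

[0, 2, 7, 8, 14, 17, 18, 19, 19, 25, 31, 33, 34, 38]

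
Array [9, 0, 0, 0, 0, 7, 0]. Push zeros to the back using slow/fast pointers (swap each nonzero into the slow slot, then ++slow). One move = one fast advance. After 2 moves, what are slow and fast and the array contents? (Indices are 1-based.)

slow=2, fast=3, a=[9, 0, 0, 0, 0, 7, 0]

slow=1 fast=1: a[fast]=9≠0 swap→a[1]=9, slow++,fast++
slow=2 fast=2: a[fast]=0, fast++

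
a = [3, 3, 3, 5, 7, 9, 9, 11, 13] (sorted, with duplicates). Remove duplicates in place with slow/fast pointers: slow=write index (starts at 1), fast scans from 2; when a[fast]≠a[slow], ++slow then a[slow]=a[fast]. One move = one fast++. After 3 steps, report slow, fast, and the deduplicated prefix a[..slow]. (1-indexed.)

slow=2, fast=5, prefix=[3, 5]

slow=1 fast=2: a[fast]=3=a[slow] dup, fast++
slow=1 fast=3: a[fast]=3=a[slow] dup, fast++
slow=1 fast=4: a[fast]=5≠a[slow]=3 write a[2]=5, slow++,fast++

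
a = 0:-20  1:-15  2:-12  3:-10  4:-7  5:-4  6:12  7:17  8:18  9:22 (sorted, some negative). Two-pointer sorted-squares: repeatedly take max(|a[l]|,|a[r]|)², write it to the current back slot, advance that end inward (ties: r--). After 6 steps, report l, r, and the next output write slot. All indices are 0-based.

l=2, r=5, next write slot=3

l=0 r=9: |-20|<=|22| out[9]=484, r--
l=0 r=8: |-20|>|18| out[8]=400, l++
l=1 r=8: |-15|<=|18| out[7]=324, r--
l=1 r=7: |-15|<=|17| out[6]=289, r--
l=1 r=6: |-15|>|12| out[5]=225, l++
l=2 r=6: |-12|<=|12| out[4]=144, r--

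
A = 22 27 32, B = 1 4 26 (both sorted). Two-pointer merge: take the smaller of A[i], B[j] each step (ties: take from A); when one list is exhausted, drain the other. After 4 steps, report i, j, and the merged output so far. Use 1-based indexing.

[i=1,j=1] A[i]=22>B[j]=1 take 1 → j++
[i=1,j=2] A[i]=22>B[j]=4 take 4 → j++
[i=1,j=3] A[i]=22<=B[j]=26 take 22 → i++
[i=2,j=3] A[i]=27>B[j]=26 take 26 → j++

i=2, j=4, merged so far=[1, 4, 22, 26]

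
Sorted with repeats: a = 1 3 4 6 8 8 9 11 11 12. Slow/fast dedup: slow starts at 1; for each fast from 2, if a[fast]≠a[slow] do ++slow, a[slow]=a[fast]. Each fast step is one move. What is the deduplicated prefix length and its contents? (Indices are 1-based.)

length 8; prefix = [1, 3, 4, 6, 8, 9, 11, 12]

slow=1 fast=2: a[fast]=3≠a[slow]=1 write a[2]=3, slow++,fast++
slow=2 fast=3: a[fast]=4≠a[slow]=3 write a[3]=4, slow++,fast++
slow=3 fast=4: a[fast]=6≠a[slow]=4 write a[4]=6, slow++,fast++
slow=4 fast=5: a[fast]=8≠a[slow]=6 write a[5]=8, slow++,fast++
slow=5 fast=6: a[fast]=8=a[slow] dup, fast++
slow=5 fast=7: a[fast]=9≠a[slow]=8 write a[6]=9, slow++,fast++
slow=6 fast=8: a[fast]=11≠a[slow]=9 write a[7]=11, slow++,fast++
slow=7 fast=9: a[fast]=11=a[slow] dup, fast++
slow=7 fast=10: a[fast]=12≠a[slow]=11 write a[8]=12, slow++,fast++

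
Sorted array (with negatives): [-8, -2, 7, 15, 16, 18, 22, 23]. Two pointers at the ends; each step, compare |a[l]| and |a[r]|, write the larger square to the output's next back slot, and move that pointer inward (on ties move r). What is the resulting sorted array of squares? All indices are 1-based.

[1,8] |-8|<=|23| out[8]=529 → r--
[1,7] |-8|<=|22| out[7]=484 → r--
[1,6] |-8|<=|18| out[6]=324 → r--
[1,5] |-8|<=|16| out[5]=256 → r--
[1,4] |-8|<=|15| out[4]=225 → r--
[1,3] |-8|>|7| out[3]=64 → l++
[2,3] |-2|<=|7| out[2]=49 → r--
[2,2] |-2|<=|-2| out[1]=4 → r--

[4, 49, 64, 225, 256, 324, 484, 529]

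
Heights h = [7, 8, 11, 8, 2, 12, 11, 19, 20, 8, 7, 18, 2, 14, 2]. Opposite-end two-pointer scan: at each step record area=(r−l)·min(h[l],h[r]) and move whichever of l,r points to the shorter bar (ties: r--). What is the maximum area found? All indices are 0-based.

[0,14] min(7,2)*14=28 best=28 * → r--
[0,13] min(7,14)*13=91 best=91 * → l++
[1,13] min(8,14)*12=96 best=96 * → l++
[2,13] min(11,14)*11=121 best=121 * → l++
[3,13] min(8,14)*10=80 best=121 → l++
[4,13] min(2,14)*9=18 best=121 → l++
[5,13] min(12,14)*8=96 best=121 → l++
[6,13] min(11,14)*7=77 best=121 → l++
[7,13] min(19,14)*6=84 best=121 → r--
[7,12] min(19,2)*5=10 best=121 → r--
[7,11] min(19,18)*4=72 best=121 → r--
[7,10] min(19,7)*3=21 best=121 → r--
[7,9] min(19,8)*2=16 best=121 → r--
[7,8] min(19,20)*1=19 best=121 → l++

max area = 121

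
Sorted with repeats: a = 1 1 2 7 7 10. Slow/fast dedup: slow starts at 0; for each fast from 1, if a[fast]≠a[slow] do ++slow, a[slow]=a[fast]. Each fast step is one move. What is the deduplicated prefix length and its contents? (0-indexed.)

length 4; prefix = [1, 2, 7, 10]

(s=0,f=1) a[fast]=1=a[slow] dup → fast++
(s=0,f=2) a[fast]=2≠a[slow]=1 write a[1]=2 → slow++,fast++
(s=1,f=3) a[fast]=7≠a[slow]=2 write a[2]=7 → slow++,fast++
(s=2,f=4) a[fast]=7=a[slow] dup → fast++
(s=2,f=5) a[fast]=10≠a[slow]=7 write a[3]=10 → slow++,fast++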